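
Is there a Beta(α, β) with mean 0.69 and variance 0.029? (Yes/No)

The Beta variance bound is σ² < μ(1−μ).
Here μ(1−μ) = 0.69×0.31 = 0.2139, and 0.029 < 0.2139.

Yes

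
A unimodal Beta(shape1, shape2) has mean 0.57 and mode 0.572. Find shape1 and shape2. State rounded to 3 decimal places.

With s = shape1+shape2: μ = shape1/s and mode = (shape1−1)/(s−2). Eliminating shape1 = μs,
μs − 1 = m(s−2) ⇒ s(μ−m) = 1−2m ⇒ s = -0.144/-0.002 = 72.0000.
So shape1 = μs = 41.040, shape2 = (1−μ)s = 30.960.

shape1 = 41.040, shape2 = 30.960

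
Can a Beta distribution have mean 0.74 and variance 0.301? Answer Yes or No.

No

A Beta with mean μ has variance μ(1−μ)/(α+β+1) < μ(1−μ).
Here μ(1−μ) = 0.74×0.26 = 0.1924, and 0.301 ≥ 0.1924.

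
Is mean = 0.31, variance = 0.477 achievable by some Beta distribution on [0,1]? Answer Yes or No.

A Beta with mean μ has variance μ(1−μ)/(α+β+1) < μ(1−μ).
Here μ(1−μ) = 0.31×0.69 = 0.2139, and 0.477 ≥ 0.2139.

No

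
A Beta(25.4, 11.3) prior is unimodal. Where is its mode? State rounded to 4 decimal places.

0.7032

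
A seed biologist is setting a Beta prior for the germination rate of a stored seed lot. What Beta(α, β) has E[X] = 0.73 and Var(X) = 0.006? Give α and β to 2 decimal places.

Let s = α+β. The Beta variance is μ(1−μ)/(s+1).
So s+1 = μ(1−μ)/σ² = (0.73×0.27)/0.006 = 0.1971/0.006 = 32.8500, giving s = 31.8500.
Then α = μs = 0.73×31.8500 = 23.25 and β = (1−μ)s = 0.27×31.8500 = 8.60.

α = 23.25, β = 8.60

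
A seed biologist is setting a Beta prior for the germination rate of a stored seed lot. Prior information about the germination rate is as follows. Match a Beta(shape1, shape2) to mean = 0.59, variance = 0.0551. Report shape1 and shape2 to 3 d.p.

shape1 = 2.000, shape2 = 1.390

Let s = shape1+shape2. The Beta variance is μ(1−μ)/(s+1).
So s+1 = μ(1−μ)/σ² = (0.59×0.41)/0.0551 = 0.2419/0.0551 = 4.3902, giving s = 3.3902.
Then shape1 = μs = 0.59×3.3902 = 2.000 and shape2 = (1−μ)s = 0.41×3.3902 = 1.390.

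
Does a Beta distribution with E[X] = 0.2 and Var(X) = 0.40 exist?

A Beta with mean μ has variance μ(1−μ)/(α+β+1) < μ(1−μ).
Here μ(1−μ) = 0.2×0.8 = 0.16, and 0.40 ≥ 0.16.

No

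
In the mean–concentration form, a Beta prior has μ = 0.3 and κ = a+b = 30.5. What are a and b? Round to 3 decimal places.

a = 9.150, b = 21.350

Split κ in proportion μ : (1−μ): a = 0.3·30.5 = 9.150, b = 30.5 − 9.150 = 21.350.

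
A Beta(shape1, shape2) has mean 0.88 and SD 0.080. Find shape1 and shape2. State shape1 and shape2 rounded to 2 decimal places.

shape1 = 13.64, shape2 = 1.86

Variance = 0.080² = 0.006400. The moment-matching identity shape1+shape2 = μ(1−μ)/Var − 1 gives
shape1+shape2 = 0.1056/0.006400 − 1 = 15.5000, so shape1 = μ·15.5000 = 13.64 and shape2 = (1−μ)·15.5000 = 1.86.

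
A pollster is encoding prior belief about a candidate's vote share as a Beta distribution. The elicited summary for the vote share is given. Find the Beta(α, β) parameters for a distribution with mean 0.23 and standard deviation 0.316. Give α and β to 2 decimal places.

α = 0.18, β = 0.60

First σ² = 0.099856. Setting α = μn, β = (1−μ)n with n = α+β,
μ(1−μ)/(n+1) = 0.099856 ⇒ n+1 = 0.1771/0.099856 = 1.7736 ⇒ n = 0.7736.
Hence α = 0.23×0.7736 = 0.18, β = 0.77×0.7736 = 0.60.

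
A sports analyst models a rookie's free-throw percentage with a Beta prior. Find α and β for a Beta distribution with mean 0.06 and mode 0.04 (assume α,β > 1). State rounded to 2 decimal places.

α = 2.76, β = 43.24

Let s = α+β. Mean gives α = μs = 0.06s; mode gives (α−1)/(s−2) = 0.04.
Substituting: 0.06s − 1 = 0.04(s−2) = 0.04s − 0.08, so 0.02s = 0.92 and s = 46.0000.
Then α = 0.06×46.0000 = 2.76 and β = s−α = 43.24.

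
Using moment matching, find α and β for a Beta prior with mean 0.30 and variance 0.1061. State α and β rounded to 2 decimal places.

α = 0.29, β = 0.69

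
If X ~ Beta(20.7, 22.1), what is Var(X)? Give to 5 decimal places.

μ = 20.7/42.8 = 0.483645; Var = μ(1−μ)/(α+β+1) = 0.2497325/43.8 = 0.00570.

0.00570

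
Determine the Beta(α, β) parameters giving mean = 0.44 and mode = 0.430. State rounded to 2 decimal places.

With s = α+β: μ = α/s and mode = (α−1)/(s−2). Eliminating α = μs,
μs − 1 = m(s−2) ⇒ s(μ−m) = 1−2m ⇒ s = 0.140/0.010 = 14.0000.
So α = μs = 6.16, β = (1−μ)s = 7.84.

α = 6.16, β = 7.84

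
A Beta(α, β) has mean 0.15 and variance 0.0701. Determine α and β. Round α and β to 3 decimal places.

Write ν = α+β; then α = μν and Var = μ(1−μ)/(ν+1).
ν = μ(1−μ)/Var − 1 = 0.1275/0.0701 − 1 = 0.8188.
α = 0.15·0.8188 = 0.123, β = 0.85·0.8188 = 0.696.

α = 0.123, β = 0.696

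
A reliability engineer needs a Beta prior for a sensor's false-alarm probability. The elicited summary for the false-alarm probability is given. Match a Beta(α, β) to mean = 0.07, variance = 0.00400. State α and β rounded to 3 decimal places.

By moment matching, α+β = μ(1−μ)/σ² − 1 = (0.07·0.93)/0.00400 − 1 = 16.2750 − 1 = 15.2750.
Since α/(α+β) = μ, α = 0.07·15.2750 = 1.069 and β = 0.93·15.2750 = 14.206.

α = 1.069, β = 14.206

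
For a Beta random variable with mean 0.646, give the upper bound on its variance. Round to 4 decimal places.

0.2287

For fixed mean μ the Beta variance is μ(1−μ)/(α+β+1), increasing as α+β decreases.
Its least upper bound (not attained) is μ(1−μ) = 0.646·0.354 = 0.2287.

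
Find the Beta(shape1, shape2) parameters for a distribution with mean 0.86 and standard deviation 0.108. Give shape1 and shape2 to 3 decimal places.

shape1 = 8.017, shape2 = 1.305

Variance = 0.108² = 0.011664. The moment-matching identity shape1+shape2 = μ(1−μ)/Var − 1 gives
shape1+shape2 = 0.1204/0.011664 − 1 = 9.3224, so shape1 = μ·9.3224 = 8.017 and shape2 = (1−μ)·9.3224 = 1.305.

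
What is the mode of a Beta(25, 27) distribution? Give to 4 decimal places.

With α,β > 1, mode = (α−1)/(α+β−2) = 24/50 = 0.4800.

0.4800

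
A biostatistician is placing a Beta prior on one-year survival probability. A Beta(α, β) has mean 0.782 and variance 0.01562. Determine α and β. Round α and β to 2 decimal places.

α = 7.75, β = 2.16

By moment matching, α+β = μ(1−μ)/σ² − 1 = (0.782·0.218)/0.01562 − 1 = 10.9140 − 1 = 9.9140.
Since α/(α+β) = μ, α = 0.782·9.9140 = 7.75 and β = 0.218·9.9140 = 2.16.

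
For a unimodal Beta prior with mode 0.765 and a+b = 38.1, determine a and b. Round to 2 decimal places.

Mode = (a−1)/(κ−2) with κ = a+b, so a−1 = 0.765·36.1 = 27.62.
a = 28.62; b = κ − a = 9.48.

a = 28.62, b = 9.48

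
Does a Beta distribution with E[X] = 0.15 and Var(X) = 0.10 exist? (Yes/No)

Yes

For any Beta, Var(X) < E[X]·(1−E[X]).
Here μ(1−μ) = 0.15×0.85 = 0.1275, and 0.10 < 0.1275.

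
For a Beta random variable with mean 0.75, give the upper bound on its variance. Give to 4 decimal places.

0.1875

Var = μ(1−μ)/(α+β+1), which approaches μ(1−μ) as α+β → 0.
So the supremum is μ(1−μ) = 0.75×0.25 = 0.1875.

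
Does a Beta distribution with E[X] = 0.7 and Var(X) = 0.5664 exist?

A Beta with mean μ has variance μ(1−μ)/(α+β+1) < μ(1−μ).
Here μ(1−μ) = 0.7×0.3 = 0.21, and 0.5664 ≥ 0.21.

No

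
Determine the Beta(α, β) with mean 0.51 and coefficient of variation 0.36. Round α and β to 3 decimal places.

α = 3.271, β = 3.143

σ = CV·μ = 0.36×0.51 = 0.18360, so σ² = 0.033709.
s+1 = μ(1−μ)/σ² = 0.2499/0.033709 = 7.4135, so s = α+β = 6.4135.
α = μs = 3.271, β = (1−μ)s = 3.143.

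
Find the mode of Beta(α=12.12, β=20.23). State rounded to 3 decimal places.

0.366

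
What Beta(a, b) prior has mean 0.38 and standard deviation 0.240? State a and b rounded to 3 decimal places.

First σ² = 0.057600. Setting a = μn, b = (1−μ)n with n = a+b,
μ(1−μ)/(n+1) = 0.057600 ⇒ n+1 = 0.2356/0.057600 = 4.0903 ⇒ n = 3.0903.
Hence a = 0.38×3.0903 = 1.174, b = 0.62×3.0903 = 1.916.

a = 1.174, b = 1.916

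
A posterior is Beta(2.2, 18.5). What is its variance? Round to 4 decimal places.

α+β = 20.7 and αβ = 40.70, so Var = αβ/[(α+β)²(α+β+1)] = 40.70/9298.233 = 0.0044.

0.0044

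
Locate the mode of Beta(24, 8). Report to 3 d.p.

The density x^(α−1)(1−x)^(β−1) is maximised at (α−1)/(α+β−2) = 23/30 = 0.767.

0.767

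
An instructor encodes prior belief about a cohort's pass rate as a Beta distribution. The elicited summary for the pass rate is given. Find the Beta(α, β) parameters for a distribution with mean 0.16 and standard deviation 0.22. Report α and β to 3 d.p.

σ² = 0.22² = 0.0484.
With s = α+β, Var = μ(1−μ)/(s+1), so s+1 = (0.16×0.84)/0.0484 = 2.7769 and s = 1.7769.
α = μs = 0.284, β = (1−μ)s = 1.493.

α = 0.284, β = 1.493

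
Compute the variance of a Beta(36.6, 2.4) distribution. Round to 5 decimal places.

μ = 36.6/39.0 = 0.938462; Var = μ(1−μ)/(α+β+1) = 0.0577515/40.0 = 0.00144.

0.00144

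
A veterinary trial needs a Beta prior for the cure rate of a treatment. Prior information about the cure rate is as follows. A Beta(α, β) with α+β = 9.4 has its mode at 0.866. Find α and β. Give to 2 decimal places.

α = 7.41, β = 1.99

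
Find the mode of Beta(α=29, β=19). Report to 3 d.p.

0.609

The density x^(α−1)(1−x)^(β−1) is maximised at (α−1)/(α+β−2) = 28/46 = 0.609.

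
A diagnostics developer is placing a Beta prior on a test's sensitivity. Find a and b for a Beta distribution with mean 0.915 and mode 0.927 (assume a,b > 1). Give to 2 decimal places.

With s = a+b: μ = a/s and mode = (a−1)/(s−2). Eliminating a = μs,
μs − 1 = m(s−2) ⇒ s(μ−m) = 1−2m ⇒ s = -0.854/-0.012 = 71.1667.
So a = μs = 65.12, b = (1−μ)s = 6.05.

a = 65.12, b = 6.05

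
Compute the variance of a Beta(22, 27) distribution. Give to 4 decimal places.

Var = αβ/[(α+β)²(α+β+1)] = (22×27)/(49²×50) = 594/120050 = 0.0049.

0.0049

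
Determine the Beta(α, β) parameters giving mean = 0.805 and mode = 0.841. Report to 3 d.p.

Let s = α+β. Mean gives α = μs = 0.805s; mode gives (α−1)/(s−2) = 0.841.
Substituting: 0.805s − 1 = 0.841(s−2) = 0.841s − 1.682, so -0.036s = -0.682 and s = 18.9444.
Then α = 0.805×18.9444 = 15.250 and β = s−α = 3.694.

α = 15.250, β = 3.694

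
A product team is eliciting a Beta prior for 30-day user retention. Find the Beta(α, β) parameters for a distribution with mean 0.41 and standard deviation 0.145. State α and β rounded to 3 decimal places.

α = 4.307, β = 6.198

First σ² = 0.021025. Setting α = μn, β = (1−μ)n with n = α+β,
μ(1−μ)/(n+1) = 0.021025 ⇒ n+1 = 0.2419/0.021025 = 11.5054 ⇒ n = 10.5054.
Hence α = 0.41×10.5054 = 4.307, β = 0.59×10.5054 = 6.198.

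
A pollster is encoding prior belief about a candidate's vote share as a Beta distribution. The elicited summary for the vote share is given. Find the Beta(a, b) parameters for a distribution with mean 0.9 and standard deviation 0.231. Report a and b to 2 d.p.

σ² = 0.231² = 0.053361.
With s = a+b, Var = μ(1−μ)/(s+1), so s+1 = (0.9×0.1)/0.053361 = 1.6866 and s = 0.6866.
a = μs = 0.62, b = (1−μ)s = 0.07.

a = 0.62, b = 0.07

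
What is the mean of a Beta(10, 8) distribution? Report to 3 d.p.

0.556

E[X] = α/(α+β) = 10/18 = 0.556.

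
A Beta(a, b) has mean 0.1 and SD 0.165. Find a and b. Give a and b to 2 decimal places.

a = 0.23, b = 2.08

First σ² = 0.027225. Setting a = μn, b = (1−μ)n with n = a+b,
μ(1−μ)/(n+1) = 0.027225 ⇒ n+1 = 0.09/0.027225 = 3.3058 ⇒ n = 2.3058.
Hence a = 0.1×2.3058 = 0.23, b = 0.9×2.3058 = 2.08.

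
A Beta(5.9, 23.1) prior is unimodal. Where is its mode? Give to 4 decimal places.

With α,β > 1, mode = (α−1)/(α+β−2) = 4.9/27.0 = 0.1815.

0.1815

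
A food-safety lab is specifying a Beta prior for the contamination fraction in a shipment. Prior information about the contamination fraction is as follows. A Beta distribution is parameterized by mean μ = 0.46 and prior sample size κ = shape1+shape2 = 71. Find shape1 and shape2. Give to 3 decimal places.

shape1 = 32.660, shape2 = 38.340

shape1 = μκ = 0.46×71 = 32.660 and shape2 = (1−μ)κ = 0.54×71 = 38.340.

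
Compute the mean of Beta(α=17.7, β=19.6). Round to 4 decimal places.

E[X] = α/(α+β) = 17.7/37.3 = 0.4745.

0.4745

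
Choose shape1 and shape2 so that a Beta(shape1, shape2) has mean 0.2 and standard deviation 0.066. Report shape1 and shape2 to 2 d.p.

shape1 = 7.15, shape2 = 28.58

Variance = 0.066² = 0.004356. The moment-matching identity shape1+shape2 = μ(1−μ)/Var − 1 gives
shape1+shape2 = 0.16/0.004356 − 1 = 35.7309, so shape1 = μ·35.7309 = 7.15 and shape2 = (1−μ)·35.7309 = 28.58.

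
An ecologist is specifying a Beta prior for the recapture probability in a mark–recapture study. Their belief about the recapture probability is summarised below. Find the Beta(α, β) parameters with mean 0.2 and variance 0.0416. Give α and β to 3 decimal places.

α = 0.569, β = 2.277

By moment matching, α+β = μ(1−μ)/σ² − 1 = (0.2·0.8)/0.0416 − 1 = 3.8462 − 1 = 2.8462.
Since α/(α+β) = μ, α = 0.2·2.8462 = 0.569 and β = 0.8·2.8462 = 2.277.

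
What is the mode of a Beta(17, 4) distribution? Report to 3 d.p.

0.842

With α,β > 1, mode = (α−1)/(α+β−2) = 16/19 = 0.842.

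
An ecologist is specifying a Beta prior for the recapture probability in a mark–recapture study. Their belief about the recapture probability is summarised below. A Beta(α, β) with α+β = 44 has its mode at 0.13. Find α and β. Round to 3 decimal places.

For α,β>1 the mode is (α−1)/(α+β−2), so α = mode·(κ−2)+1 = 0.13×42+1 = 6.460.
And β = (1−mode)·(κ−2)+1 = 0.87×42+1 = 37.540.

α = 6.460, β = 37.540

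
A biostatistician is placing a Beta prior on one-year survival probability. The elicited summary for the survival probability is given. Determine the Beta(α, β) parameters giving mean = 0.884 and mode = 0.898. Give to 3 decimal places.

α = 50.262, β = 6.595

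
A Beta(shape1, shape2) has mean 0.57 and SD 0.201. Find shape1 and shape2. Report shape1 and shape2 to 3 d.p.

shape1 = 2.888, shape2 = 2.179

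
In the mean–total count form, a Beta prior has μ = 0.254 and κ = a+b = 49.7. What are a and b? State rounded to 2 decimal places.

Split κ in proportion μ : (1−μ): a = 0.254·49.7 = 12.62, b = 49.7 − 12.62 = 37.08.

a = 12.62, b = 37.08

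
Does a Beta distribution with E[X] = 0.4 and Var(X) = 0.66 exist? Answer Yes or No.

A Beta with mean μ has variance μ(1−μ)/(α+β+1) < μ(1−μ).
Here μ(1−μ) = 0.4×0.6 = 0.24, and 0.66 ≥ 0.24.

No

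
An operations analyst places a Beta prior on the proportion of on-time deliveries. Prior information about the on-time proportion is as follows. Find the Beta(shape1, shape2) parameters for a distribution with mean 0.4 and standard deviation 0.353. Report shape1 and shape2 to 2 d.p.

shape1 = 0.37, shape2 = 0.56

Variance = 0.353² = 0.124609. The moment-matching identity shape1+shape2 = μ(1−μ)/Var − 1 gives
shape1+shape2 = 0.24/0.124609 − 1 = 0.9260, so shape1 = μ·0.9260 = 0.37 and shape2 = (1−μ)·0.9260 = 0.56.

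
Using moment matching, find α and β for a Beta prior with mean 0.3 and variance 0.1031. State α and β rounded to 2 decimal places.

α = 0.31, β = 0.73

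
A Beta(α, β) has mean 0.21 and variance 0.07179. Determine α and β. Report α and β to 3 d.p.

α = 0.275, β = 1.036

Let s = α+β. The Beta variance is μ(1−μ)/(s+1).
So s+1 = μ(1−μ)/σ² = (0.21×0.79)/0.07179 = 0.1659/0.07179 = 2.3109, giving s = 1.3109.
Then α = μs = 0.21×1.3109 = 0.275 and β = (1−μ)s = 0.79×1.3109 = 1.036.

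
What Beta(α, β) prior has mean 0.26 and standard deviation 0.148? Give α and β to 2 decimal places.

α = 2.02, β = 5.76

Variance = 0.148² = 0.021904. The moment-matching identity α+β = μ(1−μ)/Var − 1 gives
α+β = 0.1924/0.021904 − 1 = 7.7838, so α = μ·7.7838 = 2.02 and β = (1−μ)·7.7838 = 5.76.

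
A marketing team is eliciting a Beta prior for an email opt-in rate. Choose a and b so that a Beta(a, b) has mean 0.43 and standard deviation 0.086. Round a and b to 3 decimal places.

Variance = 0.086² = 0.007396. The moment-matching identity a+b = μ(1−μ)/Var − 1 gives
a+b = 0.2451/0.007396 − 1 = 32.1395, so a = μ·32.1395 = 13.820 and b = (1−μ)·32.1395 = 18.320.

a = 13.820, b = 18.320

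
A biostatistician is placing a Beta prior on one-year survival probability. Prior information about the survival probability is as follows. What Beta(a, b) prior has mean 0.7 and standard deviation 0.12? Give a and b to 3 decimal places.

σ² = 0.12² = 0.0144.
With s = a+b, Var = μ(1−μ)/(s+1), so s+1 = (0.7×0.3)/0.0144 = 14.5833 and s = 13.5833.
a = μs = 9.508, b = (1−μ)s = 4.075.

a = 9.508, b = 4.075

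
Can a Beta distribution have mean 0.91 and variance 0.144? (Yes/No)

For any Beta, Var(X) < E[X]·(1−E[X]).
Here μ(1−μ) = 0.91×0.09 = 0.0819, and 0.144 ≥ 0.0819.

No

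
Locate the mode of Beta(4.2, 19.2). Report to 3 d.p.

The density x^(α−1)(1−x)^(β−1) is maximised at (α−1)/(α+β−2) = 3.2/21.4 = 0.150.

0.150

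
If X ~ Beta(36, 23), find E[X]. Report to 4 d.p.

The Beta mean is α/(α+β) = 36/(36+23) = 0.6102.

0.6102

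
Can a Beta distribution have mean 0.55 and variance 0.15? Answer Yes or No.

Yes

The Beta variance bound is σ² < μ(1−μ).
Here μ(1−μ) = 0.55×0.45 = 0.2475, and 0.15 < 0.2475.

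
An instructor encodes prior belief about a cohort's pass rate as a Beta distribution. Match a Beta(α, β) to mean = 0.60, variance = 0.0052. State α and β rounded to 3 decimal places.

α = 27.092, β = 18.062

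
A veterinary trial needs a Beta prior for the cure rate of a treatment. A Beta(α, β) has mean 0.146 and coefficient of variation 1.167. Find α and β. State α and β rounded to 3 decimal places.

α = 0.481, β = 2.814

Var = (CV·μ)² = (1.167×0.146)² = 0.029030.
α+β = μ(1−μ)/Var − 1 = 0.124684/0.029030 − 1 = 3.2950.
Thus α = 0.146·3.2950 = 0.481 and β = 0.854·3.2950 = 2.814.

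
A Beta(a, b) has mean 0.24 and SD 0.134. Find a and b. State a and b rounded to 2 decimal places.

Variance = 0.134² = 0.017956. The moment-matching identity a+b = μ(1−μ)/Var − 1 gives
a+b = 0.1824/0.017956 − 1 = 9.1582, so a = μ·9.1582 = 2.20 and b = (1−μ)·9.1582 = 6.96.

a = 2.20, b = 6.96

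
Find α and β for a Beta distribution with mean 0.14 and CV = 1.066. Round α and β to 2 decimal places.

Var = (CV·μ)² = (1.066×0.14)² = 0.022273.
α+β = μ(1−μ)/Var − 1 = 0.1204/0.022273 − 1 = 4.4058.
Thus α = 0.14·4.4058 = 0.62 and β = 0.86·4.4058 = 3.79.

α = 0.62, β = 3.79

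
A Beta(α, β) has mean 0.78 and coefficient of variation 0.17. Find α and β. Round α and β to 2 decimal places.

Var = (CV·μ)² = (0.17×0.78)² = 0.017583.
α+β = μ(1−μ)/Var − 1 = 0.1716/0.017583 − 1 = 8.7596.
Thus α = 0.78·8.7596 = 6.83 and β = 0.22·8.7596 = 1.93.

α = 6.83, β = 1.93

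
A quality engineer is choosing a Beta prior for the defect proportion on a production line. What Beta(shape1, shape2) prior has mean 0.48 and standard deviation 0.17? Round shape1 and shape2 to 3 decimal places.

shape1 = 3.666, shape2 = 3.971

Variance = 0.17² = 0.0289. The moment-matching identity shape1+shape2 = μ(1−μ)/Var − 1 gives
shape1+shape2 = 0.2496/0.0289 − 1 = 7.6367, so shape1 = μ·7.6367 = 3.666 and shape2 = (1−μ)·7.6367 = 3.971.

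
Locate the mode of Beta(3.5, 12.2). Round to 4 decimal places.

0.1825

The density x^(α−1)(1−x)^(β−1) is maximised at (α−1)/(α+β−2) = 2.5/13.7 = 0.1825.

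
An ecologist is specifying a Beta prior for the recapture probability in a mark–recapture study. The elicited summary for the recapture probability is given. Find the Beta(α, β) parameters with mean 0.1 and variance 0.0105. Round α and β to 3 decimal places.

α = 0.757, β = 6.814

Let s = α+β. The Beta variance is μ(1−μ)/(s+1).
So s+1 = μ(1−μ)/σ² = (0.1×0.9)/0.0105 = 0.09/0.0105 = 8.5714, giving s = 7.5714.
Then α = μs = 0.1×7.5714 = 0.757 and β = (1−μ)s = 0.9×7.5714 = 6.814.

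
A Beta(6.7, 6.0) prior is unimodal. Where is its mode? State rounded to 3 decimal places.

With α,β > 1, mode = (α−1)/(α+β−2) = 5.7/10.7 = 0.533.

0.533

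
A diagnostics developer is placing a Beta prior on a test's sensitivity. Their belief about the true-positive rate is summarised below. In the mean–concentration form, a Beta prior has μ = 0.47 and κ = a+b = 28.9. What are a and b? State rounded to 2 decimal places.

a = μκ = 0.47×28.9 = 13.58 and b = (1−μ)κ = 0.53×28.9 = 15.32.

a = 13.58, b = 15.32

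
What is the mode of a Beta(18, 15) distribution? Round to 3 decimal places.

0.548

With α,β > 1, mode = (α−1)/(α+β−2) = 17/31 = 0.548.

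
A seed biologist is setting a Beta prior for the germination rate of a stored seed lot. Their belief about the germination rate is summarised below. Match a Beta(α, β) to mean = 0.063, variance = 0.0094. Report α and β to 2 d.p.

Write ν = α+β; then α = μν and Var = μ(1−μ)/(ν+1).
ν = μ(1−μ)/Var − 1 = 0.059031/0.0094 − 1 = 5.2799.
α = 0.063·5.2799 = 0.33, β = 0.937·5.2799 = 4.95.

α = 0.33, β = 4.95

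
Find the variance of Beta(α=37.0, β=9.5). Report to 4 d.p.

0.0034

μ = 37.0/46.5 = 0.795699; Var = μ(1−μ)/(α+β+1) = 0.1625621/47.5 = 0.0034.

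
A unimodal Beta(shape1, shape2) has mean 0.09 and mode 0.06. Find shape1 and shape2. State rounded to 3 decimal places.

shape1 = 2.640, shape2 = 26.693

Let s = shape1+shape2. Mean gives shape1 = μs = 0.09s; mode gives (shape1−1)/(s−2) = 0.06.
Substituting: 0.09s − 1 = 0.06(s−2) = 0.06s − 0.12, so 0.03s = 0.88 and s = 29.3333.
Then shape1 = 0.09×29.3333 = 2.640 and shape2 = s−shape1 = 26.693.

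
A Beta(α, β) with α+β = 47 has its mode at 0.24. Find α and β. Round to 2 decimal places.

α = 11.80, β = 35.20

Mode = (α−1)/(κ−2) with κ = α+β, so α−1 = 0.24·45 = 10.80.
α = 11.80; β = κ − α = 35.20.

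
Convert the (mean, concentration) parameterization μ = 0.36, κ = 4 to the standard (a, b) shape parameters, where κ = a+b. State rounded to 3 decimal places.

a = μκ = 0.36×4 = 1.440 and b = (1−μ)κ = 0.64×4 = 2.560.

a = 1.440, b = 2.560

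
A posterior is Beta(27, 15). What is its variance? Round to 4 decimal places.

Var = αβ/[(α+β)²(α+β+1)] = (27×15)/(42²×43) = 405/75852 = 0.0053.

0.0053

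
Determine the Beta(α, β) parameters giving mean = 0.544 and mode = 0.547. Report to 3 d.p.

α = 17.045, β = 14.288

With s = α+β: μ = α/s and mode = (α−1)/(s−2). Eliminating α = μs,
μs − 1 = m(s−2) ⇒ s(μ−m) = 1−2m ⇒ s = -0.094/-0.003 = 31.3333.
So α = μs = 17.045, β = (1−μ)s = 14.288.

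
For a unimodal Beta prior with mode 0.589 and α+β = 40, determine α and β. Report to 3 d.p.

α = 23.382, β = 16.618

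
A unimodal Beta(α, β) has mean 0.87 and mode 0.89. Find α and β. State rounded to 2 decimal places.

Let s = α+β. Mean gives α = μs = 0.87s; mode gives (α−1)/(s−2) = 0.89.
Substituting: 0.87s − 1 = 0.89(s−2) = 0.89s − 1.78, so -0.02s = -0.78 and s = 39.0000.
Then α = 0.87×39.0000 = 33.93 and β = s−α = 5.07.

α = 33.93, β = 5.07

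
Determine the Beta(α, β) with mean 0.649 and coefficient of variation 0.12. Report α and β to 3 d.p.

Var = (CV·μ)² = (0.12×0.649)² = 0.006065.
α+β = μ(1−μ)/Var − 1 = 0.227799/0.006065 − 1 = 36.5578.
Thus α = 0.649·36.5578 = 23.726 and β = 0.351·36.5578 = 12.832.

α = 23.726, β = 12.832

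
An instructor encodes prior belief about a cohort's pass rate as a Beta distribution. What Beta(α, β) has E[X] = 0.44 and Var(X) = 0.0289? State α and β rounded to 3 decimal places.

α = 3.311, β = 4.215

Let s = α+β. The Beta variance is μ(1−μ)/(s+1).
So s+1 = μ(1−μ)/σ² = (0.44×0.56)/0.0289 = 0.2464/0.0289 = 8.5260, giving s = 7.5260.
Then α = μs = 0.44×7.5260 = 3.311 and β = (1−μ)s = 0.56×7.5260 = 4.215.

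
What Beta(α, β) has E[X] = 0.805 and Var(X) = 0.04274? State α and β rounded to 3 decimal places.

α = 2.152, β = 0.521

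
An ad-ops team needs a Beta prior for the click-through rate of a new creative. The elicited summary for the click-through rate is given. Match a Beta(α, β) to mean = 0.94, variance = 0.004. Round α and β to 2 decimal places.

Write ν = α+β; then α = μν and Var = μ(1−μ)/(ν+1).
ν = μ(1−μ)/Var − 1 = 0.0564/0.004 − 1 = 13.1000.
α = 0.94·13.1000 = 12.31, β = 0.06·13.1000 = 0.79.

α = 12.31, β = 0.79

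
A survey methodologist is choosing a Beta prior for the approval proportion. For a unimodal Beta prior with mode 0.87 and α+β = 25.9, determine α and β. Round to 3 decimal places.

Since the density peak of Beta(α,β) is at (α−1)/(α+β−2),
α = 1 + 0.87(25.9−2) = 21.793 and β = 25.9 − 21.793 = 4.107.

α = 21.793, β = 4.107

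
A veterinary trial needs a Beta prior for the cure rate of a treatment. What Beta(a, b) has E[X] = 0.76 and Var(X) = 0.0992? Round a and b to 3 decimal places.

Write ν = a+b; then a = μν and Var = μ(1−μ)/(ν+1).
ν = μ(1−μ)/Var − 1 = 0.1824/0.0992 − 1 = 0.8387.
a = 0.76·0.8387 = 0.637, b = 0.24·0.8387 = 0.201.

a = 0.637, b = 0.201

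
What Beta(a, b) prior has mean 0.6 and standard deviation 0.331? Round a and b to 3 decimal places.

a = 0.714, b = 0.476

First σ² = 0.109561. Setting a = μn, b = (1−μ)n with n = a+b,
μ(1−μ)/(n+1) = 0.109561 ⇒ n+1 = 0.24/0.109561 = 2.1906 ⇒ n = 1.1906.
Hence a = 0.6×1.1906 = 0.714, b = 0.4×1.1906 = 0.476.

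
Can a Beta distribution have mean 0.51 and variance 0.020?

For any Beta, Var(X) < E[X]·(1−E[X]).
Here μ(1−μ) = 0.51×0.49 = 0.2499, and 0.020 < 0.2499.

Yes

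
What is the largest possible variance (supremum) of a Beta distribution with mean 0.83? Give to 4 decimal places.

Var = μ(1−μ)/(α+β+1), which approaches μ(1−μ) as α+β → 0.
So the supremum is μ(1−μ) = 0.83×0.17 = 0.1411.

0.1411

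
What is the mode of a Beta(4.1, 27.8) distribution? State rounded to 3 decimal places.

With α,β > 1, mode = (α−1)/(α+β−2) = 3.1/29.9 = 0.104.

0.104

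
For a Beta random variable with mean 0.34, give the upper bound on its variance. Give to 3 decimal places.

For fixed mean μ the Beta variance is μ(1−μ)/(α+β+1), increasing as α+β decreases.
Its least upper bound (not attained) is μ(1−μ) = 0.34·0.66 = 0.224.

0.224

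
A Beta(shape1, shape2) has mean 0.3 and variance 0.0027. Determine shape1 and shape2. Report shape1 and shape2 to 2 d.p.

Let s = shape1+shape2. The Beta variance is μ(1−μ)/(s+1).
So s+1 = μ(1−μ)/σ² = (0.3×0.7)/0.0027 = 0.21/0.0027 = 77.7778, giving s = 76.7778.
Then shape1 = μs = 0.3×76.7778 = 23.03 and shape2 = (1−μ)s = 0.7×76.7778 = 53.74.

shape1 = 23.03, shape2 = 53.74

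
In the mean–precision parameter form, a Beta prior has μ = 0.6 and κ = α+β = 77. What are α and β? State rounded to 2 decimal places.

α = 46.20, β = 30.80

α = μκ = 0.6×77 = 46.20 and β = (1−μ)κ = 0.4×77 = 30.80.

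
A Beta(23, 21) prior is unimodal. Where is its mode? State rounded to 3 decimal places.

The density x^(α−1)(1−x)^(β−1) is maximised at (α−1)/(α+β−2) = 22/42 = 0.524.

0.524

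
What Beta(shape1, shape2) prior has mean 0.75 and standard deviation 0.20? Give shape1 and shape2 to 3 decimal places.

First σ² = 0.0400. Setting shape1 = μn, shape2 = (1−μ)n with n = shape1+shape2,
μ(1−μ)/(n+1) = 0.0400 ⇒ n+1 = 0.1875/0.0400 = 4.6875 ⇒ n = 3.6875.
Hence shape1 = 0.75×3.6875 = 2.766, shape2 = 0.25×3.6875 = 0.922.

shape1 = 2.766, shape2 = 0.922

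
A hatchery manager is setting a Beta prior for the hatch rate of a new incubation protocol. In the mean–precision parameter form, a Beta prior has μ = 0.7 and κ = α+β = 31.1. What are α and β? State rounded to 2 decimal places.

Split κ in proportion μ : (1−μ): α = 0.7·31.1 = 21.77, β = 31.1 − 21.77 = 9.33.

α = 21.77, β = 9.33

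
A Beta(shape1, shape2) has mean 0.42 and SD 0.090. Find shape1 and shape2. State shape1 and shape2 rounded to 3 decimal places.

First σ² = 0.008100. Setting shape1 = μn, shape2 = (1−μ)n with n = shape1+shape2,
μ(1−μ)/(n+1) = 0.008100 ⇒ n+1 = 0.2436/0.008100 = 30.0741 ⇒ n = 29.0741.
Hence shape1 = 0.42×29.0741 = 12.211, shape2 = 0.58×29.0741 = 16.863.

shape1 = 12.211, shape2 = 16.863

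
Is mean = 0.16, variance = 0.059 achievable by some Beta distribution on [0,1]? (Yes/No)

The Beta variance bound is σ² < μ(1−μ).
Here μ(1−μ) = 0.16×0.84 = 0.1344, and 0.059 < 0.1344.

Yes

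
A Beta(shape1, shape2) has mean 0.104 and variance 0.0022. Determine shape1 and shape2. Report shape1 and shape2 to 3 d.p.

shape1 = 4.301, shape2 = 37.055

Let s = shape1+shape2. The Beta variance is μ(1−μ)/(s+1).
So s+1 = μ(1−μ)/σ² = (0.104×0.896)/0.0022 = 0.093184/0.0022 = 42.3564, giving s = 41.3564.
Then shape1 = μs = 0.104×41.3564 = 4.301 and shape2 = (1−μ)s = 0.896×41.3564 = 37.055.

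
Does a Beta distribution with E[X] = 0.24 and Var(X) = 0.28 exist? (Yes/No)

No

The Beta variance bound is σ² < μ(1−μ).
Here μ(1−μ) = 0.24×0.76 = 0.1824, and 0.28 ≥ 0.1824.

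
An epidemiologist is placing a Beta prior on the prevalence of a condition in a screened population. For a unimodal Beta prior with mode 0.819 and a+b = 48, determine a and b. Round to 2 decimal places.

Mode = (a−1)/(κ−2) with κ = a+b, so a−1 = 0.819·46 = 37.67.
a = 38.67; b = κ − a = 9.33.

a = 38.67, b = 9.33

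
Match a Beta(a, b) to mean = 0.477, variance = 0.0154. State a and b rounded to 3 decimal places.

a = 7.250, b = 7.949

Let s = a+b. The Beta variance is μ(1−μ)/(s+1).
So s+1 = μ(1−μ)/σ² = (0.477×0.523)/0.0154 = 0.249471/0.0154 = 16.1994, giving s = 15.1994.
Then a = μs = 0.477×15.1994 = 7.250 and b = (1−μ)s = 0.523×15.1994 = 7.949.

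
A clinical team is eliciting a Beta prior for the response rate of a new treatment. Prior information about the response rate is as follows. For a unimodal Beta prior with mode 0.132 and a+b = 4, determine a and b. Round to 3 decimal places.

For a,b>1 the mode is (a−1)/(a+b−2), so a = mode·(κ−2)+1 = 0.132×2+1 = 1.264.
And b = (1−mode)·(κ−2)+1 = 0.868×2+1 = 2.736.

a = 1.264, b = 2.736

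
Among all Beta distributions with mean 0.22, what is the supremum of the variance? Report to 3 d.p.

Var = μ(1−μ)/(α+β+1), which approaches μ(1−μ) as α+β → 0.
So the supremum is μ(1−μ) = 0.22×0.78 = 0.172.

0.172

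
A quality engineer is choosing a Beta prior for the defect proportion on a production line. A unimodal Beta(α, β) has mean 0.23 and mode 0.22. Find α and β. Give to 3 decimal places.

Let s = α+β. Mean gives α = μs = 0.23s; mode gives (α−1)/(s−2) = 0.22.
Substituting: 0.23s − 1 = 0.22(s−2) = 0.22s − 0.44, so 0.01s = 0.56 and s = 56.0000.
Then α = 0.23×56.0000 = 12.880 and β = s−α = 43.120.

α = 12.880, β = 43.120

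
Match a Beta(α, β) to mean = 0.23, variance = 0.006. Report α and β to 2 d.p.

Let s = α+β. The Beta variance is μ(1−μ)/(s+1).
So s+1 = μ(1−μ)/σ² = (0.23×0.77)/0.006 = 0.1771/0.006 = 29.5167, giving s = 28.5167.
Then α = μs = 0.23×28.5167 = 6.56 and β = (1−μ)s = 0.77×28.5167 = 21.96.

α = 6.56, β = 21.96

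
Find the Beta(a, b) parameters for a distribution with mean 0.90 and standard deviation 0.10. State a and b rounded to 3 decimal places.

a = 7.200, b = 0.800

First σ² = 0.0100. Setting a = μn, b = (1−μ)n with n = a+b,
μ(1−μ)/(n+1) = 0.0100 ⇒ n+1 = 0.0900/0.0100 = 9.0000 ⇒ n = 8.0000.
Hence a = 0.90×8.0000 = 7.200, b = 0.10×8.0000 = 0.800.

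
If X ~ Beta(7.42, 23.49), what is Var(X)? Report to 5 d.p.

0.00572

μ = 7.42/30.91 = 0.240052; Var = μ(1−μ)/(α+β+1) = 0.1824269/31.91 = 0.00572.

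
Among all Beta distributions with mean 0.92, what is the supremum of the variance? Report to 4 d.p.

Var = μ(1−μ)/(α+β+1), which approaches μ(1−μ) as α+β → 0.
So the supremum is μ(1−μ) = 0.92×0.08 = 0.0736.

0.0736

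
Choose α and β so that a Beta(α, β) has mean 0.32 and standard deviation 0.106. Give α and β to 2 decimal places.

α = 5.88, β = 12.49

First σ² = 0.011236. Setting α = μn, β = (1−μ)n with n = α+β,
μ(1−μ)/(n+1) = 0.011236 ⇒ n+1 = 0.2176/0.011236 = 19.3663 ⇒ n = 18.3663.
Hence α = 0.32×18.3663 = 5.88, β = 0.68×18.3663 = 12.49.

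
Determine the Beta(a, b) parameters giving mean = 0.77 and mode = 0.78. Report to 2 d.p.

With s = a+b: μ = a/s and mode = (a−1)/(s−2). Eliminating a = μs,
μs − 1 = m(s−2) ⇒ s(μ−m) = 1−2m ⇒ s = -0.56/-0.01 = 56.0000.
So a = μs = 43.12, b = (1−μ)s = 12.88.

a = 43.12, b = 12.88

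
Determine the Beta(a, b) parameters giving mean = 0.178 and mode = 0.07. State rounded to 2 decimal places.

Let s = a+b. Mean gives a = μs = 0.178s; mode gives (a−1)/(s−2) = 0.07.
Substituting: 0.178s − 1 = 0.07(s−2) = 0.07s − 0.14, so 0.108s = 0.86 and s = 7.9630.
Then a = 0.178×7.9630 = 1.42 and b = s−a = 6.55.

a = 1.42, b = 6.55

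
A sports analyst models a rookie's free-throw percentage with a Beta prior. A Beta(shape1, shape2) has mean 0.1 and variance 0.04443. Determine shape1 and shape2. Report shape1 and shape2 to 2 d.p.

shape1 = 0.10, shape2 = 0.92

Let s = shape1+shape2. The Beta variance is μ(1−μ)/(s+1).
So s+1 = μ(1−μ)/σ² = (0.1×0.9)/0.04443 = 0.09/0.04443 = 2.0257, giving s = 1.0257.
Then shape1 = μs = 0.1×1.0257 = 0.10 and shape2 = (1−μ)s = 0.9×1.0257 = 0.92.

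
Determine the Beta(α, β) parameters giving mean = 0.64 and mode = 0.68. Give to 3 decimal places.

Let s = α+β. Mean gives α = μs = 0.64s; mode gives (α−1)/(s−2) = 0.68.
Substituting: 0.64s − 1 = 0.68(s−2) = 0.68s − 1.36, so -0.04s = -0.36 and s = 9.0000.
Then α = 0.64×9.0000 = 5.760 and β = s−α = 3.240.

α = 5.760, β = 3.240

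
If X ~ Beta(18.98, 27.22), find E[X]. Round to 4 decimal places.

0.4108

E[X] = α/(α+β) = 18.98/46.20 = 0.4108.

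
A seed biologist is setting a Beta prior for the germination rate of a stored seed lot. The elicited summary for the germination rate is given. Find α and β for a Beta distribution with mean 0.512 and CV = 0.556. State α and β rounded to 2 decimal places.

Var = (CV·μ)² = (0.556×0.512)² = 0.081038.
α+β = μ(1−μ)/Var − 1 = 0.249856/0.081038 − 1 = 2.0832.
Thus α = 0.512·2.0832 = 1.07 and β = 0.488·2.0832 = 1.02.

α = 1.07, β = 1.02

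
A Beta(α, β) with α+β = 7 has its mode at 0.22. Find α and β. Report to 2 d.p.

Since the density peak of Beta(α,β) is at (α−1)/(α+β−2),
α = 1 + 0.22(7−2) = 2.10 and β = 7 − 2.10 = 4.90.

α = 2.10, β = 4.90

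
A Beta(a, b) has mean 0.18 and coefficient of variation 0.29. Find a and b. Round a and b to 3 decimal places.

Var = (CV·μ)² = (0.29×0.18)² = 0.002725.
a+b = μ(1−μ)/Var − 1 = 0.1476/0.002725 − 1 = 53.1683.
Thus a = 0.18·53.1683 = 9.570 and b = 0.82·53.1683 = 43.598.

a = 9.570, b = 43.598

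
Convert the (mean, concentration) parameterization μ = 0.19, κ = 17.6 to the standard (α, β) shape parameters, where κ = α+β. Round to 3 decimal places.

α = μκ = 0.19×17.6 = 3.344 and β = (1−μ)κ = 0.81×17.6 = 14.256.

α = 3.344, β = 14.256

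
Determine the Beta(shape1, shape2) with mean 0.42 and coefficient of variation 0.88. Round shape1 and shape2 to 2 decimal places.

shape1 = 0.33, shape2 = 0.45

σ = CV·μ = 0.88×0.42 = 0.36960, so σ² = 0.136604.
s+1 = μ(1−μ)/σ² = 0.2436/0.136604 = 1.7833, so s = shape1+shape2 = 0.7833.
shape1 = μs = 0.33, shape2 = (1−μ)s = 0.45.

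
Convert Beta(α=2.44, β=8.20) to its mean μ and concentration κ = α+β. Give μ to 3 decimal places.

μ = 0.229, κ = 10.64

κ = α+β = 2.44+8.20 = 10.64; μ = α/κ = 2.44/10.64 = 0.229.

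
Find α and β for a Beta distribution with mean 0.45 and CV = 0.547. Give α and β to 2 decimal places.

Var = (CV·μ)² = (0.547×0.45)² = 0.060590.
α+β = μ(1−μ)/Var − 1 = 0.2475/0.060590 − 1 = 3.0848.
Thus α = 0.45·3.0848 = 1.39 and β = 0.55·3.0848 = 1.70.

α = 1.39, β = 1.70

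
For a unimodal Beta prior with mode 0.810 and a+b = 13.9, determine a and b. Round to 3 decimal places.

Since the density peak of Beta(a,b) is at (a−1)/(a+b−2),
a = 1 + 0.810(13.9−2) = 10.639 and b = 13.9 − 10.639 = 3.261.

a = 10.639, b = 3.261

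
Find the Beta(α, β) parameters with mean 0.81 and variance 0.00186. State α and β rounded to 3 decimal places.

α = 66.211, β = 15.531

Let s = α+β. The Beta variance is μ(1−μ)/(s+1).
So s+1 = μ(1−μ)/σ² = (0.81×0.19)/0.00186 = 0.1539/0.00186 = 82.7419, giving s = 81.7419.
Then α = μs = 0.81×81.7419 = 66.211 and β = (1−μ)s = 0.19×81.7419 = 15.531.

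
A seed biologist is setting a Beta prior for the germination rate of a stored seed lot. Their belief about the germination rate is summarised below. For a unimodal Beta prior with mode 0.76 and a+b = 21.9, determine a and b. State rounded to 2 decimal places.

Since the density peak of Beta(a,b) is at (a−1)/(a+b−2),
a = 1 + 0.76(21.9−2) = 16.12 and b = 21.9 − 16.12 = 5.78.

a = 16.12, b = 5.78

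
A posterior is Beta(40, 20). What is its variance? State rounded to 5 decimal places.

0.00364

α+β = 60 and αβ = 800, so Var = αβ/[(α+β)²(α+β+1)] = 800/219600 = 0.00364.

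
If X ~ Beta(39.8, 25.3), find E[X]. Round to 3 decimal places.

E[X] = α/(α+β) = 39.8/65.1 = 0.611.

0.611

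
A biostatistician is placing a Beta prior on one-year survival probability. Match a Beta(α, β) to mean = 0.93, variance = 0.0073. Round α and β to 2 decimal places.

α = 7.36, β = 0.55

Let s = α+β. The Beta variance is μ(1−μ)/(s+1).
So s+1 = μ(1−μ)/σ² = (0.93×0.07)/0.0073 = 0.0651/0.0073 = 8.9178, giving s = 7.9178.
Then α = μs = 0.93×7.9178 = 7.36 and β = (1−μ)s = 0.07×7.9178 = 0.55.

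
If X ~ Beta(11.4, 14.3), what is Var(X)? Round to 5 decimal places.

0.00924

α+β = 25.7 and αβ = 163.02, so Var = αβ/[(α+β)²(α+β+1)] = 163.02/17635.083 = 0.00924.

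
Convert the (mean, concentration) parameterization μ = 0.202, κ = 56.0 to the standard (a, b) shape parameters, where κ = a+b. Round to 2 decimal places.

a = 11.31, b = 44.69

Split κ in proportion μ : (1−μ): a = 0.202·56.0 = 11.31, b = 56.0 − 11.31 = 44.69.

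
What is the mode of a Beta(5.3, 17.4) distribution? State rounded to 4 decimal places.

0.2077

With α,β > 1, mode = (α−1)/(α+β−2) = 4.3/20.7 = 0.2077.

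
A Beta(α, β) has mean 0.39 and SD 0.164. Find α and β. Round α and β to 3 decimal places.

α = 3.060, β = 4.786

σ² = 0.164² = 0.026896.
With s = α+β, Var = μ(1−μ)/(s+1), so s+1 = (0.39×0.61)/0.026896 = 8.8452 and s = 7.8452.
α = μs = 3.060, β = (1−μ)s = 4.786.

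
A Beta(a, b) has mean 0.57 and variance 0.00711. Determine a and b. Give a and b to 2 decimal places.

a = 19.08, b = 14.39

Let s = a+b. The Beta variance is μ(1−μ)/(s+1).
So s+1 = μ(1−μ)/σ² = (0.57×0.43)/0.00711 = 0.2451/0.00711 = 34.4726, giving s = 33.4726.
Then a = μs = 0.57×33.4726 = 19.08 and b = (1−μ)s = 0.43×33.4726 = 14.39.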